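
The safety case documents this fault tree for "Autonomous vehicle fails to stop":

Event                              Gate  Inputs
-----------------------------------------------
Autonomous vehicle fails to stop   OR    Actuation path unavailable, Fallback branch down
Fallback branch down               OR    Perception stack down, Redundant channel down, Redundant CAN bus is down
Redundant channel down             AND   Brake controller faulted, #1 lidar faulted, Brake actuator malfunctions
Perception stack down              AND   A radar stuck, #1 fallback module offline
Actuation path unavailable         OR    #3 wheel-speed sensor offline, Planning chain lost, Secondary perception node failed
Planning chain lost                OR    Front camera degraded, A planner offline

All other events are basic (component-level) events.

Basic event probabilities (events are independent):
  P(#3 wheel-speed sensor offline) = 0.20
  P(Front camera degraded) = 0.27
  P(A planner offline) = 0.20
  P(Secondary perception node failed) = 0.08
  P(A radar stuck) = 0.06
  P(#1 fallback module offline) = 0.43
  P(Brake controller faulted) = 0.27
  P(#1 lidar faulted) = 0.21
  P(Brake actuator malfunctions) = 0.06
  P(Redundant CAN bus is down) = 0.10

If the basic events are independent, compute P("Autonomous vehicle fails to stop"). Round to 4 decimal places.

P(Planning chain lost) [OR] = 1 − (1−0.27) × (1−0.20) = 0.416000
P(Actuation path unavailable) [OR] = 1 − (1−0.20) × (1−0.416000) × (1−0.08) = 0.570176
P(Perception stack down) [AND] = 0.06 × 0.43 = 0.025800
P(Redundant channel down) [AND] = 0.27 × 0.21 × 0.06 = 0.003402
P(Fallback branch down) [OR] = 1 − (1−0.025800) × (1−0.003402) × (1−0.10) = 0.126203
P(Autonomous vehicle fails to stop) [OR] = 1 − (1−0.570176) × (1−0.126203) = 0.624421
Rounded to 4 decimal places: P(Autonomous vehicle fails to stop) ≈ 0.6244.

0.6244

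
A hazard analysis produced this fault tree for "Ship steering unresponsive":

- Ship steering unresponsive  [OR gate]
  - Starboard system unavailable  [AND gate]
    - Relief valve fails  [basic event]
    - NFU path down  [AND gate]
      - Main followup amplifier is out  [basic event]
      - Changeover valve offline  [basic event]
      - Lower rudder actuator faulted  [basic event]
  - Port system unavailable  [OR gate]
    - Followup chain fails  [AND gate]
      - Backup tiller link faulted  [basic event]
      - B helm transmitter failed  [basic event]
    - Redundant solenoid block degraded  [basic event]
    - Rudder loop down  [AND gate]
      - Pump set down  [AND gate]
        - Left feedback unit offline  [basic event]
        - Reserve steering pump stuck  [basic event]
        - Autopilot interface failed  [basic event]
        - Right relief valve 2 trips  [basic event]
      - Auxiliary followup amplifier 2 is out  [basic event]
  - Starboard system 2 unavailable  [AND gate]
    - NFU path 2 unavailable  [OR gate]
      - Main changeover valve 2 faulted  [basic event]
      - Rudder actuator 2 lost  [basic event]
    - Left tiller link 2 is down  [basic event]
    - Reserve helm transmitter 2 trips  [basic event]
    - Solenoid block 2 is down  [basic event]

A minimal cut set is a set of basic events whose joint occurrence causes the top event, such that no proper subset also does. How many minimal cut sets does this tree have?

NFU path down [AND]: one cut set from each child combined → 1 × 1 × 1 = 1 cut set(s).
Starboard system unavailable [AND]: one cut set from each child combined → 1 × 1 = 1 cut set(s).
Followup chain fails [AND]: one cut set from each child combined → 1 × 1 = 1 cut set(s).
Pump set down [AND]: one cut set from each child combined → 1 × 1 × 1 × 1 = 1 cut set(s).
Rudder loop down [AND]: one cut set from each child combined → 1 × 1 = 1 cut set(s).
Port system unavailable [OR]: union of children's cut sets → 3 cut set(s).
NFU path 2 unavailable [OR]: union of children's cut sets → 2 cut set(s).
Starboard system 2 unavailable [AND]: one cut set from each child combined → 2 × 1 × 1 × 1 = 2 cut set(s).
Ship steering unresponsive [OR]: union of children's cut sets → 6 cut set(s).
Minimal cut sets: {Changeover valve offline, Lower rudder actuator faulted, Main followup amplifier is out, Relief valve fails}; {B helm transmitter failed, Backup tiller link faulted}; {Redundant solenoid block degraded}; {Autopilot interface failed, Auxiliary followup amplifier 2 is out, Left feedback unit offline, Reserve steering pump stuck, Right relief valve 2 trips}; {Left tiller link 2 is down, Main changeover valve 2 faulted, Reserve helm transmitter 2 trips, Solenoid block 2 is down}; {Left tiller link 2 is down, Reserve helm transmitter 2 trips, Rudder actuator 2 lost, Solenoid block 2 is down}.

6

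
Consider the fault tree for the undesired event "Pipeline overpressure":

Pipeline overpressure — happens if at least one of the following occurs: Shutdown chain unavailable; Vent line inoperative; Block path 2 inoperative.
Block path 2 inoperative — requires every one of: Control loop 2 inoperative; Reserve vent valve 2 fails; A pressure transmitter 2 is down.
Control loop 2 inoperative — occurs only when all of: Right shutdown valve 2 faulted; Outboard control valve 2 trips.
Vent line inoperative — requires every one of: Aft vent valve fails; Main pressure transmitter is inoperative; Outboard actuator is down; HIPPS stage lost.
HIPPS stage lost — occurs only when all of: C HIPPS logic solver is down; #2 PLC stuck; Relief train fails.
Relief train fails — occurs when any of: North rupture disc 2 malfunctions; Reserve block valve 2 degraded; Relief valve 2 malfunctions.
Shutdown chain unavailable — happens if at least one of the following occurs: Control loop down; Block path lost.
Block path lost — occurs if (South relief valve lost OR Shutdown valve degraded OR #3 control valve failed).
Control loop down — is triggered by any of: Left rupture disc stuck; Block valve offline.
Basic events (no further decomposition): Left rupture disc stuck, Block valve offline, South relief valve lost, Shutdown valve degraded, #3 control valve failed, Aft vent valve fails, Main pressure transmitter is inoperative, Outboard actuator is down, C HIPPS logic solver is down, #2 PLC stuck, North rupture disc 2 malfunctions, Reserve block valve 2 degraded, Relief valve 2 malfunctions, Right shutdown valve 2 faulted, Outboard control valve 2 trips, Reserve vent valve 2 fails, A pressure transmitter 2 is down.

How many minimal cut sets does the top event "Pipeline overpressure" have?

9

Control loop down [OR]: union of children's cut sets → 2 cut set(s).
Block path lost [OR]: union of children's cut sets → 3 cut set(s).
Shutdown chain unavailable [OR]: union of children's cut sets → 5 cut set(s).
Relief train fails [OR]: union of children's cut sets → 3 cut set(s).
HIPPS stage lost [AND]: one cut set from each child combined → 1 × 1 × 3 = 3 cut set(s).
Vent line inoperative [AND]: one cut set from each child combined → 1 × 1 × 1 × 3 = 3 cut set(s).
Control loop 2 inoperative [AND]: one cut set from each child combined → 1 × 1 = 1 cut set(s).
Block path 2 inoperative [AND]: one cut set from each child combined → 1 × 1 × 1 = 1 cut set(s).
Pipeline overpressure [OR]: union of children's cut sets → 9 cut set(s).
Minimal cut sets: {Left rupture disc stuck}; {Block valve offline}; {South relief valve lost}; {Shutdown valve degraded}; {#3 control valve failed}; {#2 PLC stuck, Aft vent valve fails, C HIPPS logic solver is down, Main pressure transmitter is inoperative, North rupture disc 2 malfunctions, Outboard actuator is down}; {#2 PLC stuck, Aft vent valve fails, C HIPPS logic solver is down, Main pressure transmitter is inoperative, Outboard actuator is down, Reserve block valve 2 degraded}; {#2 PLC stuck, Aft vent valve fails, C HIPPS logic solver is down, Main pressure transmitter is inoperative, Outboard actuator is down, Relief valve 2 malfunctions}; {A pressure transmitter 2 is down, Outboard control valve 2 trips, Reserve vent valve 2 fails, Right shutdown valve 2 faulted}.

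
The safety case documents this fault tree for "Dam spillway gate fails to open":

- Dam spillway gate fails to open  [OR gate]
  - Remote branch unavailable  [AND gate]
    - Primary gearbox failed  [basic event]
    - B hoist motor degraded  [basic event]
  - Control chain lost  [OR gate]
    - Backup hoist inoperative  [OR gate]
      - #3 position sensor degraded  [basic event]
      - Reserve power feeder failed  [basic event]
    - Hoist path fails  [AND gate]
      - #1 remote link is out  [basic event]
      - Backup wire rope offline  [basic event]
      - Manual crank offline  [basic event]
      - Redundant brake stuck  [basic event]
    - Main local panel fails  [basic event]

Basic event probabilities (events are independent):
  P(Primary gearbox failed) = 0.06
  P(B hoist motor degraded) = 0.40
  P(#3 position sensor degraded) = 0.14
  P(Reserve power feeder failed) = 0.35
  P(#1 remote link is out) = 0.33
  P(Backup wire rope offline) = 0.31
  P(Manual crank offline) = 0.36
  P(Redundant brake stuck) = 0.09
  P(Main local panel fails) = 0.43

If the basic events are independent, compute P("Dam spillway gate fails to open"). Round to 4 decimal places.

0.6900

P(Remote branch unavailable) [AND] = 0.06 × 0.40 = 0.024000
P(Backup hoist inoperative) [OR] = 1 − (1−0.14) × (1−0.35) = 0.441000
P(Hoist path fails) [AND] = 0.33 × 0.31 × 0.36 × 0.09 = 0.003315
P(Control chain lost) [OR] = 1 − (1−0.441000) × (1−0.003315) × (1−0.43) = 0.682426
P(Dam spillway gate fails to open) [OR] = 1 − (1−0.024000) × (1−0.682426) = 0.690048
Rounded to 4 decimal places: P(Dam spillway gate fails to open) ≈ 0.6900.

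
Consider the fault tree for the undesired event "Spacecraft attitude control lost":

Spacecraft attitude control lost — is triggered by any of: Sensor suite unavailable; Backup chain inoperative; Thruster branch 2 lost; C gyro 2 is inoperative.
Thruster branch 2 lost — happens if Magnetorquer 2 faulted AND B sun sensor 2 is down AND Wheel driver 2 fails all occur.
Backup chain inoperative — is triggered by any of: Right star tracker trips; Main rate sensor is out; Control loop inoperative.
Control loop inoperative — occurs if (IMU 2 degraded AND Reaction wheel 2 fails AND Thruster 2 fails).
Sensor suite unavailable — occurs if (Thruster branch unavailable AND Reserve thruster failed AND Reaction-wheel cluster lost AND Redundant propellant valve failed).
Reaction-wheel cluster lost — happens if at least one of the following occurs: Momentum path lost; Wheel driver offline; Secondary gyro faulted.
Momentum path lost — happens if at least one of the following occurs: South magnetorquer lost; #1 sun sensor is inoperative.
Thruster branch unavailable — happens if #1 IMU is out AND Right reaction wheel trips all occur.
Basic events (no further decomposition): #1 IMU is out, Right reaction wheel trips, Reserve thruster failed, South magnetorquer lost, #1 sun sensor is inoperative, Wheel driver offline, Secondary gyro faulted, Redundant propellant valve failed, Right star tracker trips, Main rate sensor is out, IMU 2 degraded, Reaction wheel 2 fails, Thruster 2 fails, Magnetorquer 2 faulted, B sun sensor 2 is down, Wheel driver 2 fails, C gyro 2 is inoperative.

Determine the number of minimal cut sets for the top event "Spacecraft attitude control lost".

Thruster branch unavailable [AND]: one cut set from each child combined → 1 × 1 = 1 cut set(s).
Momentum path lost [OR]: union of children's cut sets → 2 cut set(s).
Reaction-wheel cluster lost [OR]: union of children's cut sets → 4 cut set(s).
Sensor suite unavailable [AND]: one cut set from each child combined → 1 × 1 × 4 × 1 = 4 cut set(s).
Control loop inoperative [AND]: one cut set from each child combined → 1 × 1 × 1 = 1 cut set(s).
Backup chain inoperative [OR]: union of children's cut sets → 3 cut set(s).
Thruster branch 2 lost [AND]: one cut set from each child combined → 1 × 1 × 1 = 1 cut set(s).
Spacecraft attitude control lost [OR]: union of children's cut sets → 9 cut set(s).
Minimal cut sets: {#1 IMU is out, Redundant propellant valve failed, Reserve thruster failed, Right reaction wheel trips, South magnetorquer lost}; {#1 IMU is out, #1 sun sensor is inoperative, Redundant propellant valve failed, Reserve thruster failed, Right reaction wheel trips}; {#1 IMU is out, Redundant propellant valve failed, Reserve thruster failed, Right reaction wheel trips, Wheel driver offline}; {#1 IMU is out, Redundant propellant valve failed, Reserve thruster failed, Right reaction wheel trips, Secondary gyro faulted}; {Right star tracker trips}; {Main rate sensor is out}; {IMU 2 degraded, Reaction wheel 2 fails, Thruster 2 fails}; {B sun sensor 2 is down, Magnetorquer 2 faulted, Wheel driver 2 fails}; {C gyro 2 is inoperative}.

9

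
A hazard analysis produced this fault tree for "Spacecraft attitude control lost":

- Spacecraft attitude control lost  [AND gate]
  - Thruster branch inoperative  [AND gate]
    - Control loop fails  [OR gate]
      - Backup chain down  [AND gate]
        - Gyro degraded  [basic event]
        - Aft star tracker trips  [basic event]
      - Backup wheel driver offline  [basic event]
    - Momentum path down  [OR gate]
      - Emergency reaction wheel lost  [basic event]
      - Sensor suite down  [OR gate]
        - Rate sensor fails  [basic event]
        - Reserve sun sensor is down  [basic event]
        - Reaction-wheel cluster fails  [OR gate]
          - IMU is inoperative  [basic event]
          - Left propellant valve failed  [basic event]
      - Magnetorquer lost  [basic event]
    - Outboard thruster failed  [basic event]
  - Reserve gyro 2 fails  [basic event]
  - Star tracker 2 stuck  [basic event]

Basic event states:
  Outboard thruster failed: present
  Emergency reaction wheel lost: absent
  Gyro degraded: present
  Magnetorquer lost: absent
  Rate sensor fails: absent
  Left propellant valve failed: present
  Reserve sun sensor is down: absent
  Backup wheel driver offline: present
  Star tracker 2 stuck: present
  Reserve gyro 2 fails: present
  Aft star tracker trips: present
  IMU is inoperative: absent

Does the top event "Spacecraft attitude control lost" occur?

Backup chain down [AND]: Gyro degraded=occurs, Aft star tracker trips=occurs → all inputs occur → occurs.
Control loop fails [OR]: Backup chain down=occurs, Backup wheel driver offline=occurs → at least one input occurs → occurs.
Reaction-wheel cluster fails [OR]: IMU is inoperative=not, Left propellant valve failed=occurs → at least one input occurs → occurs.
Sensor suite down [OR]: Rate sensor fails=not, Reserve sun sensor is down=not, Reaction-wheel cluster fails=occurs → at least one input occurs → occurs.
Momentum path down [OR]: Emergency reaction wheel lost=not, Sensor suite down=occurs, Magnetorquer lost=not → at least one input occurs → occurs.
Thruster branch inoperative [AND]: Control loop fails=occurs, Momentum path down=occurs, Outboard thruster failed=occurs → all inputs occur → occurs.
Spacecraft attitude control lost [AND]: Thruster branch inoperative=occurs, Reserve gyro 2 fails=occurs, Star tracker 2 stuck=occurs → all inputs occur → occurs.

Yes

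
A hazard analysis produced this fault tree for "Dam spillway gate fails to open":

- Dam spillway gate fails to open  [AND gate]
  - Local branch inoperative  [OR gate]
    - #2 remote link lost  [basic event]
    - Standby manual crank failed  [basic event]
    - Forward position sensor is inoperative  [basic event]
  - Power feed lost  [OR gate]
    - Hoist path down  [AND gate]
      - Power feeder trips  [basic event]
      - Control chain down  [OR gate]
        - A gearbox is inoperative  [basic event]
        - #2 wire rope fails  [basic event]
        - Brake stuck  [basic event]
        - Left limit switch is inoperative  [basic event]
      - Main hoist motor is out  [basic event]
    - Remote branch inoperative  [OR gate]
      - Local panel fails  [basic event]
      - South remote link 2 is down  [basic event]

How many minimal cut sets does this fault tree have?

18

Local branch inoperative [OR]: union of children's cut sets → 3 cut set(s).
Control chain down [OR]: union of children's cut sets → 4 cut set(s).
Hoist path down [AND]: one cut set from each child combined → 1 × 4 × 1 = 4 cut set(s).
Remote branch inoperative [OR]: union of children's cut sets → 2 cut set(s).
Power feed lost [OR]: union of children's cut sets → 6 cut set(s).
Dam spillway gate fails to open [AND]: one cut set from each child combined → 3 × 6 = 18 cut set(s).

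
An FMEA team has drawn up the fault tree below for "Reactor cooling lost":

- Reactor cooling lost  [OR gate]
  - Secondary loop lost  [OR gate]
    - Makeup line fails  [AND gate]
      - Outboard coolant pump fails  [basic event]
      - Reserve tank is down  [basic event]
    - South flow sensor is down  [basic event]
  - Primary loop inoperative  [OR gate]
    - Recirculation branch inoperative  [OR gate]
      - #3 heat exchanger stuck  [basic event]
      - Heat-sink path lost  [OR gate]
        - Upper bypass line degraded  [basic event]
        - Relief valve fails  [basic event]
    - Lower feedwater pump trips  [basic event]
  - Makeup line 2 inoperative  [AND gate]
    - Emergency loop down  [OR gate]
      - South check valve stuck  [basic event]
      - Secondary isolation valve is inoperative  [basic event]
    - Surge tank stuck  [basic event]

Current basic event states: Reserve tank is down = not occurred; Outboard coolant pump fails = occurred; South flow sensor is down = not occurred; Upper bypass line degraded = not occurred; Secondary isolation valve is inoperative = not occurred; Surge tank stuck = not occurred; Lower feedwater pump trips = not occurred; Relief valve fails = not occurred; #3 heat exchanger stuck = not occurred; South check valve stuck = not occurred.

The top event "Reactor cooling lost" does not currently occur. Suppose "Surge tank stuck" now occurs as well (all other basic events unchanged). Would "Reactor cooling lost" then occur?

Counterfactual: set "Surge tank stuck" to occurred.
Makeup line fails [AND]: Outboard coolant pump fails=occurs, Reserve tank is down=not → not all inputs occur → does not occur.
Secondary loop lost [OR]: Makeup line fails=not, South flow sensor is down=not → no input occurs → does not occur.
Heat-sink path lost [OR]: Upper bypass line degraded=not, Relief valve fails=not → no input occurs → does not occur.
Recirculation branch inoperative [OR]: #3 heat exchanger stuck=not, Heat-sink path lost=not → no input occurs → does not occur.
Primary loop inoperative [OR]: Recirculation branch inoperative=not, Lower feedwater pump trips=not → no input occurs → does not occur.
Emergency loop down [OR]: South check valve stuck=not, Secondary isolation valve is inoperative=not → no input occurs → does not occur.
Makeup line 2 inoperative [AND]: Emergency loop down=not, Surge tank stuck=occurs → not all inputs occur → does not occur.
Reactor cooling lost [OR]: Secondary loop lost=not, Primary loop inoperative=not, Makeup line 2 inoperative=not → no input occurs → does not occur.

No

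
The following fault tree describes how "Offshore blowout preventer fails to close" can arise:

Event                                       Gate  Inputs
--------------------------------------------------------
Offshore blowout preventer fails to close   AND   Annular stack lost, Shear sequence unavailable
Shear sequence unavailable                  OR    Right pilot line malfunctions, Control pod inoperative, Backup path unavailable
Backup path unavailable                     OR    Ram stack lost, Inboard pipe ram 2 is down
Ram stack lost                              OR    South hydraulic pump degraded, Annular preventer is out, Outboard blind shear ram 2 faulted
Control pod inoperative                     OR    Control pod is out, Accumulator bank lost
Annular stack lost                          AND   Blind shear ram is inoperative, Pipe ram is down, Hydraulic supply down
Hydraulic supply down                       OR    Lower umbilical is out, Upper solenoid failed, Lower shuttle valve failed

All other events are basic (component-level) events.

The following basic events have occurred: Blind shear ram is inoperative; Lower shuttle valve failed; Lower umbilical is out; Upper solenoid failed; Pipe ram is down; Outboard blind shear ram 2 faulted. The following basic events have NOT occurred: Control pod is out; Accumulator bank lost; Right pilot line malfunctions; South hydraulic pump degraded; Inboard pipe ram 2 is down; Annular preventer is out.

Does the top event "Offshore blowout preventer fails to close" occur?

Yes

Hydraulic supply down [OR]: Lower umbilical is out=occurs, Upper solenoid failed=occurs, Lower shuttle valve failed=occurs → at least one input occurs → occurs.
Annular stack lost [AND]: Blind shear ram is inoperative=occurs, Pipe ram is down=occurs, Hydraulic supply down=occurs → all inputs occur → occurs.
Control pod inoperative [OR]: Control pod is out=not, Accumulator bank lost=not → no input occurs → does not occur.
Ram stack lost [OR]: South hydraulic pump degraded=not, Annular preventer is out=not, Outboard blind shear ram 2 faulted=occurs → at least one input occurs → occurs.
Backup path unavailable [OR]: Ram stack lost=occurs, Inboard pipe ram 2 is down=not → at least one input occurs → occurs.
Shear sequence unavailable [OR]: Right pilot line malfunctions=not, Control pod inoperative=not, Backup path unavailable=occurs → at least one input occurs → occurs.
Offshore blowout preventer fails to close [AND]: Annular stack lost=occurs, Shear sequence unavailable=occurs → all inputs occur → occurs.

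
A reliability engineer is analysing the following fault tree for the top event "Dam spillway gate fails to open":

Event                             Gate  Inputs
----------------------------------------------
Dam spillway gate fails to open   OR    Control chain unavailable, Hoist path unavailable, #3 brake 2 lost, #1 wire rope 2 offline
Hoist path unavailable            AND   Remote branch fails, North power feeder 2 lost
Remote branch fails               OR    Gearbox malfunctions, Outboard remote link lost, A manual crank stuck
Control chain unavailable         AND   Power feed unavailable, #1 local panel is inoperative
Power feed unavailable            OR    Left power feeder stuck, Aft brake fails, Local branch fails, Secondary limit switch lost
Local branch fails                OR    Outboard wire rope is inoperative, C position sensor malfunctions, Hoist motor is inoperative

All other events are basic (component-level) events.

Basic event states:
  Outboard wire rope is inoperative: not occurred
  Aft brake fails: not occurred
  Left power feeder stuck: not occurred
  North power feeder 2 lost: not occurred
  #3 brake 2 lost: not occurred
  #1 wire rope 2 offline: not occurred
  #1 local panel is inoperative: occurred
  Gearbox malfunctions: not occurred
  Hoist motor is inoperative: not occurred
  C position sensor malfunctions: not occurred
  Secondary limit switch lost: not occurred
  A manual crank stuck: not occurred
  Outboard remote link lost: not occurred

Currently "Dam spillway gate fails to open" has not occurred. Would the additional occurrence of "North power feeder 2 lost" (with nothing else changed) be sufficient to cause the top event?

No

Counterfactual: set "North power feeder 2 lost" to occurred.
Local branch fails [OR]: Outboard wire rope is inoperative=not, C position sensor malfunctions=not, Hoist motor is inoperative=not → no input occurs → does not occur.
Power feed unavailable [OR]: Left power feeder stuck=not, Aft brake fails=not, Local branch fails=not, Secondary limit switch lost=not → no input occurs → does not occur.
Control chain unavailable [AND]: Power feed unavailable=not, #1 local panel is inoperative=occurs → not all inputs occur → does not occur.
Remote branch fails [OR]: Gearbox malfunctions=not, Outboard remote link lost=not, A manual crank stuck=not → no input occurs → does not occur.
Hoist path unavailable [AND]: Remote branch fails=not, North power feeder 2 lost=occurs → not all inputs occur → does not occur.
Dam spillway gate fails to open [OR]: Control chain unavailable=not, Hoist path unavailable=not, #3 brake 2 lost=not, #1 wire rope 2 offline=not → no input occurs → does not occur.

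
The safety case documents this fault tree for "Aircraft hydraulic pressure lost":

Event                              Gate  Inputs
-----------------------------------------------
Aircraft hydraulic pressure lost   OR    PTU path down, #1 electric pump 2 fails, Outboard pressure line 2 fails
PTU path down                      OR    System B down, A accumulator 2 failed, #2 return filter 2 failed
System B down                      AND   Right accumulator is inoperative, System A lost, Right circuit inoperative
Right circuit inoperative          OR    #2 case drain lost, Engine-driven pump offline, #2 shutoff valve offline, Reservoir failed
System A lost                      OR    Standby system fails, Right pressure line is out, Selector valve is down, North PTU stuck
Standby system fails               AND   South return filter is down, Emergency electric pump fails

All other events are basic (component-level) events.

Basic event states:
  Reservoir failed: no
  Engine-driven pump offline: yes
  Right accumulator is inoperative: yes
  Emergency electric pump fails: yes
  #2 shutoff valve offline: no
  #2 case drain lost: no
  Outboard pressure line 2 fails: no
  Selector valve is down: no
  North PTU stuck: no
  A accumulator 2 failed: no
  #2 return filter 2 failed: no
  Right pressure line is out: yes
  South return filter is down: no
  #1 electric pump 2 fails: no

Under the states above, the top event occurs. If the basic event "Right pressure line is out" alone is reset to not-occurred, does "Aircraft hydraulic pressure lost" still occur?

Counterfactual: set "Right pressure line is out" to not occurred.
Standby system fails [AND]: South return filter is down=not, Emergency electric pump fails=occurs → not all inputs occur → does not occur.
System A lost [OR]: Standby system fails=not, Right pressure line is out=not, Selector valve is down=not, North PTU stuck=not → no input occurs → does not occur.
Right circuit inoperative [OR]: #2 case drain lost=not, Engine-driven pump offline=occurs, #2 shutoff valve offline=not, Reservoir failed=not → at least one input occurs → occurs.
System B down [AND]: Right accumulator is inoperative=occurs, System A lost=not, Right circuit inoperative=occurs → not all inputs occur → does not occur.
PTU path down [OR]: System B down=not, A accumulator 2 failed=not, #2 return filter 2 failed=not → no input occurs → does not occur.
Aircraft hydraulic pressure lost [OR]: PTU path down=not, #1 electric pump 2 fails=not, Outboard pressure line 2 fails=not → no input occurs → does not occur.

No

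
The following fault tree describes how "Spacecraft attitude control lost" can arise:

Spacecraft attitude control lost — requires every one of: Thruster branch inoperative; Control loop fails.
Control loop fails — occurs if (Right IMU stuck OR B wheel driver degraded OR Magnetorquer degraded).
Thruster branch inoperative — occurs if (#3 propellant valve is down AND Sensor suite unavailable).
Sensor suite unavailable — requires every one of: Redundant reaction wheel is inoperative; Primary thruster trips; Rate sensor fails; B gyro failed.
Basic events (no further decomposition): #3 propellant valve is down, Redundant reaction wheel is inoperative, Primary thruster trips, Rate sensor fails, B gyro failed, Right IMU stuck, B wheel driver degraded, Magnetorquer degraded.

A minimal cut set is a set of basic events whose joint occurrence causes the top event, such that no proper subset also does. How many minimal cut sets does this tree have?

3

Sensor suite unavailable [AND]: one cut set from each child combined → 1 × 1 × 1 × 1 = 1 cut set(s).
Thruster branch inoperative [AND]: one cut set from each child combined → 1 × 1 = 1 cut set(s).
Control loop fails [OR]: union of children's cut sets → 3 cut set(s).
Spacecraft attitude control lost [AND]: one cut set from each child combined → 1 × 3 = 3 cut set(s).
Minimal cut sets: {#3 propellant valve is down, B gyro failed, Primary thruster trips, Rate sensor fails, Redundant reaction wheel is inoperative, Right IMU stuck}; {#3 propellant valve is down, B gyro failed, B wheel driver degraded, Primary thruster trips, Rate sensor fails, Redundant reaction wheel is inoperative}; {#3 propellant valve is down, B gyro failed, Magnetorquer degraded, Primary thruster trips, Rate sensor fails, Redundant reaction wheel is inoperative}.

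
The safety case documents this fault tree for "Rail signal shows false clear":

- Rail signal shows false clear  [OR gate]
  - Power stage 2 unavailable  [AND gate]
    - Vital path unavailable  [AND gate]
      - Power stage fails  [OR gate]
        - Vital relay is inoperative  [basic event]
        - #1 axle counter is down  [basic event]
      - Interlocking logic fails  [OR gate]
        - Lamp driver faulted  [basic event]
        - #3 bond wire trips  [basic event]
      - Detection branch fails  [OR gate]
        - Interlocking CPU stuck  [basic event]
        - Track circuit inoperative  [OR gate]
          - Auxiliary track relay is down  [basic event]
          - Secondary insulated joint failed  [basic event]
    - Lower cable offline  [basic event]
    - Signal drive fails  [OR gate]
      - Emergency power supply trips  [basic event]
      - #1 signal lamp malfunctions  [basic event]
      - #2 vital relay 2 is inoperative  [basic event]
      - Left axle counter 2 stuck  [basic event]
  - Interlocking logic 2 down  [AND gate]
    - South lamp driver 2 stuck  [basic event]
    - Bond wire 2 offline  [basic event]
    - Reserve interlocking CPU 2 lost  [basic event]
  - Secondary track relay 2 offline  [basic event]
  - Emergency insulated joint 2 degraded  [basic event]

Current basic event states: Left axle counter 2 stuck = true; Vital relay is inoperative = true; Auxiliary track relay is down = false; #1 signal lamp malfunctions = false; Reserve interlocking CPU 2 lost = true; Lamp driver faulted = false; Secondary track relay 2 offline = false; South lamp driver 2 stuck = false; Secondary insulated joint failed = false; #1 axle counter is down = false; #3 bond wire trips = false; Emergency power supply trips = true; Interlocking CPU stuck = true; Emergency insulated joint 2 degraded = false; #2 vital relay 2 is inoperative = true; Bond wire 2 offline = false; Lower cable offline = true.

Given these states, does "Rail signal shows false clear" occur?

No

Power stage fails [OR]: Vital relay is inoperative=occurs, #1 axle counter is down=not → at least one input occurs → occurs.
Interlocking logic fails [OR]: Lamp driver faulted=not, #3 bond wire trips=not → no input occurs → does not occur.
Track circuit inoperative [OR]: Auxiliary track relay is down=not, Secondary insulated joint failed=not → no input occurs → does not occur.
Detection branch fails [OR]: Interlocking CPU stuck=occurs, Track circuit inoperative=not → at least one input occurs → occurs.
Vital path unavailable [AND]: Power stage fails=occurs, Interlocking logic fails=not, Detection branch fails=occurs → not all inputs occur → does not occur.
Signal drive fails [OR]: Emergency power supply trips=occurs, #1 signal lamp malfunctions=not, #2 vital relay 2 is inoperative=occurs, Left axle counter 2 stuck=occurs → at least one input occurs → occurs.
Power stage 2 unavailable [AND]: Vital path unavailable=not, Lower cable offline=occurs, Signal drive fails=occurs → not all inputs occur → does not occur.
Interlocking logic 2 down [AND]: South lamp driver 2 stuck=not, Bond wire 2 offline=not, Reserve interlocking CPU 2 lost=occurs → not all inputs occur → does not occur.
Rail signal shows false clear [OR]: Power stage 2 unavailable=not, Interlocking logic 2 down=not, Secondary track relay 2 offline=not, Emergency insulated joint 2 degraded=not → no input occurs → does not occur.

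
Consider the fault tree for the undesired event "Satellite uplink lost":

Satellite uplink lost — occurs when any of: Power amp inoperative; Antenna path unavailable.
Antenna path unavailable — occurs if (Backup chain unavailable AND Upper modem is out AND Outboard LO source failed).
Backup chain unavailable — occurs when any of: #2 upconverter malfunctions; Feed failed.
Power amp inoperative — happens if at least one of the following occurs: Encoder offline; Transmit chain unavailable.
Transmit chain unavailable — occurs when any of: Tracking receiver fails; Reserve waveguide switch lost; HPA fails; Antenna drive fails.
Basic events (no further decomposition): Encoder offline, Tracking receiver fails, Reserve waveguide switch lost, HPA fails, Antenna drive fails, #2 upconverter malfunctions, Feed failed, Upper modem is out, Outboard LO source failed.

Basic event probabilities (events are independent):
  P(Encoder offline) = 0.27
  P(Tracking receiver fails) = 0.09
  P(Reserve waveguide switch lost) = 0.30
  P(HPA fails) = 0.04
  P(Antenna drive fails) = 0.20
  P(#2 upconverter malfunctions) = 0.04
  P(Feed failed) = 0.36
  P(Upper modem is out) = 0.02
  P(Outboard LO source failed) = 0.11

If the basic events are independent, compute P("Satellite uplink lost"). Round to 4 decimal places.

0.6432

P(Transmit chain unavailable) [OR] = 1 − (1−0.09) × (1−0.30) × (1−0.04) × (1−0.20) = 0.510784
P(Power amp inoperative) [OR] = 1 − (1−0.27) × (1−0.510784) = 0.642872
P(Backup chain unavailable) [OR] = 1 − (1−0.04) × (1−0.36) = 0.385600
P(Antenna path unavailable) [AND] = 0.385600 × 0.02 × 0.11 = 0.000848
P(Satellite uplink lost) [OR] = 1 − (1−0.642872) × (1−0.000848) = 0.643175
Rounded to 4 decimal places: P(Satellite uplink lost) ≈ 0.6432.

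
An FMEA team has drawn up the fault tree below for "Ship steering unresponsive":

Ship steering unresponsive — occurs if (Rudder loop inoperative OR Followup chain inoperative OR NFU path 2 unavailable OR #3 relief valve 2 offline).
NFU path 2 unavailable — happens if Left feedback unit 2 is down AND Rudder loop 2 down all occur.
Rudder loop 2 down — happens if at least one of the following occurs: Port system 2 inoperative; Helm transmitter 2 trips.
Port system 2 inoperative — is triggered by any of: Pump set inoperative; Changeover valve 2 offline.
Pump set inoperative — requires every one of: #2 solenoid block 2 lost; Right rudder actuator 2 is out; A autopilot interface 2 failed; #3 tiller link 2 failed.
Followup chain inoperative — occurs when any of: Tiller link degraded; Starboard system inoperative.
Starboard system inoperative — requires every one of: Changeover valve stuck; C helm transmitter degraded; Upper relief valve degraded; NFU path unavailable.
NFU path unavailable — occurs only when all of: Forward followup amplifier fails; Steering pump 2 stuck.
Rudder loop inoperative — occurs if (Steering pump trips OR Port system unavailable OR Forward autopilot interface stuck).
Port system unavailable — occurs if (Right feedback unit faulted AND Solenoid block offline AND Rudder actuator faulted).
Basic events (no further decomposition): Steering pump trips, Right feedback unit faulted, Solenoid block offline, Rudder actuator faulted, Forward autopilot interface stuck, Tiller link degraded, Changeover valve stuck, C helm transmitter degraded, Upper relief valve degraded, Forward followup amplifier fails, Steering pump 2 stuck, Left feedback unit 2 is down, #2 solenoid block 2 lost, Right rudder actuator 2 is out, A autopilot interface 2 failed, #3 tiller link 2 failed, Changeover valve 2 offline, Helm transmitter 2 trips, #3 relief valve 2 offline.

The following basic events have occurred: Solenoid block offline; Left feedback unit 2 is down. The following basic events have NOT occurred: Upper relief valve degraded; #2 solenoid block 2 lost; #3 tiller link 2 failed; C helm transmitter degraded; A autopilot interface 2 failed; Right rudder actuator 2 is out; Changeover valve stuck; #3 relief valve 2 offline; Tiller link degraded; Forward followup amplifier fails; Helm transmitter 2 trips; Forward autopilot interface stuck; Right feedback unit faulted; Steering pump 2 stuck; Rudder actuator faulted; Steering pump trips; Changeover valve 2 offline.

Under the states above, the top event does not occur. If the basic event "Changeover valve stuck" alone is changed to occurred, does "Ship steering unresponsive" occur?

No

Counterfactual: set "Changeover valve stuck" to occurred.
Port system unavailable [AND]: Right feedback unit faulted=not, Solenoid block offline=occurs, Rudder actuator faulted=not → not all inputs occur → does not occur.
Rudder loop inoperative [OR]: Steering pump trips=not, Port system unavailable=not, Forward autopilot interface stuck=not → no input occurs → does not occur.
NFU path unavailable [AND]: Forward followup amplifier fails=not, Steering pump 2 stuck=not → not all inputs occur → does not occur.
Starboard system inoperative [AND]: Changeover valve stuck=occurs, C helm transmitter degraded=not, Upper relief valve degraded=not, NFU path unavailable=not → not all inputs occur → does not occur.
Followup chain inoperative [OR]: Tiller link degraded=not, Starboard system inoperative=not → no input occurs → does not occur.
Pump set inoperative [AND]: #2 solenoid block 2 lost=not, Right rudder actuator 2 is out=not, A autopilot interface 2 failed=not, #3 tiller link 2 failed=not → not all inputs occur → does not occur.
Port system 2 inoperative [OR]: Pump set inoperative=not, Changeover valve 2 offline=not → no input occurs → does not occur.
Rudder loop 2 down [OR]: Port system 2 inoperative=not, Helm transmitter 2 trips=not → no input occurs → does not occur.
NFU path 2 unavailable [AND]: Left feedback unit 2 is down=occurs, Rudder loop 2 down=not → not all inputs occur → does not occur.
Ship steering unresponsive [OR]: Rudder loop inoperative=not, Followup chain inoperative=not, NFU path 2 unavailable=not, #3 relief valve 2 offline=not → no input occurs → does not occur.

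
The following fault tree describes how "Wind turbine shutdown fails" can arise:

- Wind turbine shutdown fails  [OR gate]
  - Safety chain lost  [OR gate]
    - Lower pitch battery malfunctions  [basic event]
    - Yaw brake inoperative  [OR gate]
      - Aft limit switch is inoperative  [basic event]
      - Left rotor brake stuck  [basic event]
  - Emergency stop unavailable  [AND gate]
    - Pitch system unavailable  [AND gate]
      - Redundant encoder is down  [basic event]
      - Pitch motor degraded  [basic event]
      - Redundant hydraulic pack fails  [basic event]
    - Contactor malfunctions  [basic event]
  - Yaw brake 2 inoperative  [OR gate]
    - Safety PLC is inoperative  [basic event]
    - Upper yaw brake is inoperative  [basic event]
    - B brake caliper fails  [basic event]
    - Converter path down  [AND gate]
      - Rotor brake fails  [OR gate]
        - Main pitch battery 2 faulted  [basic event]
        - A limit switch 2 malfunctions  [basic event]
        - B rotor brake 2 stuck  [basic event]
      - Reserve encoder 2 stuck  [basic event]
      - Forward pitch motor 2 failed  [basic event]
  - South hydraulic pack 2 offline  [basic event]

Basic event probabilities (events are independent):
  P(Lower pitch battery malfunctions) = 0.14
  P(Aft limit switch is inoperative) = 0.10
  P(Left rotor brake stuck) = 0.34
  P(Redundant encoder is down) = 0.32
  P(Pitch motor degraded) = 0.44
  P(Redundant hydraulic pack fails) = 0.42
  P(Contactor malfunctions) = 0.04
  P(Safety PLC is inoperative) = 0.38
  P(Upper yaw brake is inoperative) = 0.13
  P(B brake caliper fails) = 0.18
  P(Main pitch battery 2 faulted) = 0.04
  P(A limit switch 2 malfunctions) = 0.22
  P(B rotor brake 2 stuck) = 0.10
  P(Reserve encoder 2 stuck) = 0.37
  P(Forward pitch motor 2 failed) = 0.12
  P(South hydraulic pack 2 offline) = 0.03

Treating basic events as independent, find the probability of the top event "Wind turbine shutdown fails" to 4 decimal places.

P(Yaw brake inoperative) [OR] = 1 − (1−0.10) × (1−0.34) = 0.406000
P(Safety chain lost) [OR] = 1 − (1−0.14) × (1−0.406000) = 0.489160
P(Pitch system unavailable) [AND] = 0.32 × 0.44 × 0.42 = 0.059136
P(Emergency stop unavailable) [AND] = 0.059136 × 0.04 = 0.002365
P(Rotor brake fails) [OR] = 1 − (1−0.04) × (1−0.22) × (1−0.10) = 0.326080
P(Converter path down) [AND] = 0.326080 × 0.37 × 0.12 = 0.014478
P(Yaw brake 2 inoperative) [OR] = 1 − (1−0.38) × (1−0.13) × (1−0.18) × (1−0.014478) = 0.564096
P(Wind turbine shutdown fails) [OR] = 1 − (1−0.489160) × (1−0.002365) × (1−0.564096) × (1−0.03) = 0.784514
Rounded to 4 decimal places: P(Wind turbine shutdown fails) ≈ 0.7845.

0.7845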